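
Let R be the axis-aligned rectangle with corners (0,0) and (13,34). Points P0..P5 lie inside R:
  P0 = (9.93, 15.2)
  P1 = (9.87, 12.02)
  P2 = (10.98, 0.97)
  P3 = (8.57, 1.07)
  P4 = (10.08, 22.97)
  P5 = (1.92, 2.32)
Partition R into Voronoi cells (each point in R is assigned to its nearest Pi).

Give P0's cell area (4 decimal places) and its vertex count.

Area of P0's cell: 71.2207 (4 vertices)

1. box [0,13]×[0,34]: [(0, 0) (13, 0) (13, 34) (0, 34)]
2. ⊥bis P0·P1 via (9.9,13.61): [(0, 13.7968) (13, 13.5515) (13, 34) (0, 34)]  |A|=264.236
3. ⊥bis P0·P2 via (10.455,8.085): [(0, 13.7968) (13, 13.5515) (13, 34) (0, 34)]  |A|=264.236
4. ⊥bis P0·P3 via (9.25,8.135): [(0, 13.7968) (13, 13.5515) (13, 34) (0, 34)]  |A|=264.236
5. ⊥bis P0·P4 via (10.005,19.085): [(0, 19.2781) (0, 13.7968) (13, 13.5515) (13, 19.0272)]  |A|=71.2207
6. ⊥bis P0·P5 via (5.925,8.76): [(0, 19.2781) (0, 13.7968) (13, 13.5515) (13, 19.0272)]  |A|=71.2207
7. canonical 4-gon: [(0, 19.2781) (0, 13.7968) (13, 13.5515) (13, 19.0272)]
8. shoelace: 71.2207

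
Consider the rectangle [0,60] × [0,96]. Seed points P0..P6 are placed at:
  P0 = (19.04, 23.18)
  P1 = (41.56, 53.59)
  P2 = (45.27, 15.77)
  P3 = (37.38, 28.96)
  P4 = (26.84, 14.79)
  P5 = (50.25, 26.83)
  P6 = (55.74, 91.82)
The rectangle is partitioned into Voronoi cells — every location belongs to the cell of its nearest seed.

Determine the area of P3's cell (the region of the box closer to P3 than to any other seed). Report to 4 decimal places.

Area of P3's cell: 374.4406

1. box [0,60]×[0,96]: [(0, 0) (60, 0) (60, 96) (0, 96)]
2. ⊥bis P3·P0 via (28.21,26.07): [(36.4262, 0) (60, 0) (60, 96) (6.171, 96)]  |A|=3715.3361
3. ⊥bis P3·P1 via (39.47,41.275): [(22.5109, 44.1532) (36.4262, 0) (60, 0) (60, 37.7908)]  |A|=1228.8003
4. ⊥bis P3·P2 via (41.325,22.365): [(22.5109, 44.1532) (31.2727, 16.3519) (60, 33.536) (60, 37.7908)]  |A|=554.3624
5. ⊥bis P3·P4 via (32.11,21.875): [(22.5109, 44.1532) (28.7427, 24.3797) (35.8523, 19.0914) (60, 33.536) (60, 37.7908)]  |A|=532.5151
6. ⊥bis P3·P5 via (43.815,27.895): [(45.8502, 40.1922) (22.5109, 44.1532) (28.7427, 24.3797) (35.8523, 19.0914) (43.0728, 23.4105)]  |A|=374.4406
7. ⊥bis P3·P6 via (46.56,60.39): [(45.8502, 40.1922) (22.5109, 44.1532) (28.7427, 24.3797) (35.8523, 19.0914) (43.0728, 23.4105)]  |A|=374.4406
8. canonical 5-gon: [(45.8502, 40.1922) (22.5109, 44.1532) (28.7427, 24.3797) (35.8523, 19.0914) (43.0728, 23.4105)]
9. shoelace: 374.4406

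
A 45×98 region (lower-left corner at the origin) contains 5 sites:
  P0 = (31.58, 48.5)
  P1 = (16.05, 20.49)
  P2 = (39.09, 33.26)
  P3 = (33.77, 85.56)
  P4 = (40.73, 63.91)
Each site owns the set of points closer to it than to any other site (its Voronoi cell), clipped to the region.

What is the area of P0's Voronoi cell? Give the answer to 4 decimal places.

Area of P0's cell: 987.7815

1. box [0,45]×[0,98]: [(0, 0) (45, 0) (45, 98) (0, 98)]
2. ⊥bis P0·P1 via (23.815,34.495): [(0, 47.6991) (45, 22.7491) (45, 98) (0, 98)]  |A|=2824.9157
3. ⊥bis P0·P2 via (35.335,40.88): [(0, 47.6991) (23.1388, 34.8699) (45, 45.6427) (45, 98) (0, 98)]  |A|=2574.6742
4. ⊥bis P0·P3 via (32.675,67.03): [(0, 68.9609) (0, 47.6991) (23.1388, 34.8699) (45, 45.6427) (45, 66.3017)]  |A|=1208.0816
5. ⊥bis P0·P4 via (36.155,56.205): [(16.2937, 67.998) (0, 68.9609) (0, 47.6991) (23.1388, 34.8699) (45, 45.6427) (45, 50.9531)]  |A|=987.7815
6. canonical 6-gon: [(16.2937, 67.998) (0, 68.9609) (0, 47.6991) (23.1388, 34.8699) (45, 45.6427) (45, 50.9531)]
7. shoelace: 987.7815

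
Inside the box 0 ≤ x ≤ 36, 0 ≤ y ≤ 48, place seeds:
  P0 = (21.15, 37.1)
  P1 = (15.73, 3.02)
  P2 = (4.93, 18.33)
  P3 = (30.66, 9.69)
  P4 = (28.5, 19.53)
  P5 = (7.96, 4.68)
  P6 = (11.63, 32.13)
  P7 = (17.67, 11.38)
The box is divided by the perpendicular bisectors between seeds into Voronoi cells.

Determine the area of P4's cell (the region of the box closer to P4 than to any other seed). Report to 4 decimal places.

Area of P4's cell: 237.0535

1. box [0,36]×[0,48]: [(0, 0) (36, 0) (36, 48) (0, 48)]
2. ⊥bis P4·P0 via (24.825,28.315): [(0, 17.93) (0, 0) (36, 0) (36, 32.9898)]  |A|=916.5571
3. ⊥bis P4·P1 via (22.115,11.275): [(8.7685, 21.5981) (36, 0.5354) (36, 32.9898)]  |A|=441.8917
4. ⊥bis P4·P2 via (16.715,18.93): [(16.4163, 24.7974) (16.8993, 15.3092) (36, 0.5354) (36, 32.9898)]  |A|=404.8369
5. ⊥bis P4·P3 via (29.58,14.61): [(16.4163, 24.7974) (16.8993, 15.3092) (20.4067, 12.5963) (36, 16.0193) (36, 32.9898)]  |A|=284.1141
6. ⊥bis P4·P5 via (18.23,12.105): [(16.4163, 24.7974) (16.8993, 15.3092) (20.4067, 12.5963) (36, 16.0193) (36, 32.9898)]  |A|=284.1141
7. ⊥bis P4·P6 via (20.065,25.83): [(20.6014, 26.5481) (16.5999, 21.1906) (16.8993, 15.3092) (20.4067, 12.5963) (36, 16.0193) (36, 32.9898)]  |A|=276.406
8. ⊥bis P4·P7 via (23.085,15.455): [(20.6014, 26.5481) (17.6802, 22.6371) (24.5516, 13.5062) (36, 16.0193) (36, 32.9898)]  |A|=237.0535
9. canonical 5-gon: [(20.6014, 26.5481) (17.6802, 22.6371) (24.5516, 13.5062) (36, 16.0193) (36, 32.9898)]
10. shoelace: 237.0535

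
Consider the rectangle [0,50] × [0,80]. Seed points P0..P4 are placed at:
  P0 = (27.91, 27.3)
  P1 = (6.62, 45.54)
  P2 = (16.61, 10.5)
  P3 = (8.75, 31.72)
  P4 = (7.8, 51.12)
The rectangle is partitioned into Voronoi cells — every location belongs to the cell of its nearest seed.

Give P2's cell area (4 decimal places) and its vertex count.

Area of P2's cell: 706.7256 (5 vertices)

1. box [0,50]×[0,80]: [(0, 0) (50, 0) (50, 80) (0, 80)]
2. ⊥bis P2·P0 via (22.26,18.9): [(0, 33.8725) (0, 0) (50, 0) (50, 0.2415)]  |A|=852.8512
3. ⊥bis P2·P1 via (11.615,28.02): [(9.5685, 27.4365) (0, 24.7085) (0, 0) (50, 0) (50, 0.2415)]  |A|=809.0084
4. ⊥bis P2·P3 via (12.68,21.11): [(16.7391, 22.6135) (0, 16.4133) (0, 0) (50, 0) (50, 0.2415)]  |A|=706.7256
5. ⊥bis P2·P4 via (12.205,30.81): [(16.7391, 22.6135) (0, 16.4133) (0, 0) (50, 0) (50, 0.2415)]  |A|=706.7256
6. canonical 5-gon: [(16.7391, 22.6135) (0, 16.4133) (0, 0) (50, 0) (50, 0.2415)]
7. shoelace: 706.7256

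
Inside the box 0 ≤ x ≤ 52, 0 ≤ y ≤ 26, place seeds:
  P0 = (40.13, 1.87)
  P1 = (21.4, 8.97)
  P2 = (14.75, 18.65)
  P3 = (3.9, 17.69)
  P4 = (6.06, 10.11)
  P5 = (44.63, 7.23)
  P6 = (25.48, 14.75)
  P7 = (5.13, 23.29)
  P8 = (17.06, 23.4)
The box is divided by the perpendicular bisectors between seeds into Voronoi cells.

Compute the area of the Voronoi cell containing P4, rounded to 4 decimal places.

1. box [0,52]×[0,26]: [(0, 0) (52, 0) (52, 26) (0, 26)]
2. ⊥bis P4·P0 via (23.095,5.99): [(0, 0) (21.6463, 0) (27.9345, 26) (0, 26)]  |A|=644.5505
3. ⊥bis P4·P1 via (13.73,9.54): [(0, 0) (13.021, 0) (14.9532, 26) (0, 26)]  |A|=363.6654
4. ⊥bis P4·P2 via (10.405,14.38): [(0, 24.9678) (0, 0) (13.021, 0) (13.8306, 10.8942)]  |A|=243.5868
5. ⊥bis P4·P3 via (4.98,13.9): [(9.5867, 15.2127) (0, 12.4809) (0, 0) (13.021, 0) (13.8306, 10.8942)]  |A|=183.7332
6. ⊥bis P4·P5 via (25.345,8.67): [(9.5867, 15.2127) (0, 12.4809) (0, 0) (13.021, 0) (13.8306, 10.8942)]  |A|=183.7332
7. ⊥bis P4·P6 via (15.77,12.43): [(9.5867, 15.2127) (0, 12.4809) (0, 0) (13.021, 0) (13.8306, 10.8942)]  |A|=183.7332
8. ⊥bis P4·P7 via (5.595,16.7): [(9.5867, 15.2127) (0, 12.4809) (0, 0) (13.021, 0) (13.8306, 10.8942)]  |A|=183.7332
9. ⊥bis P4·P8 via (11.56,16.755): [(9.5867, 15.2127) (0, 12.4809) (0, 0) (13.021, 0) (13.8306, 10.8942)]  |A|=183.7332
10. canonical 5-gon: [(9.5867, 15.2127) (0, 12.4809) (0, 0) (13.021, 0) (13.8306, 10.8942)]
11. shoelace: 183.7332

Area of P4's cell: 183.7332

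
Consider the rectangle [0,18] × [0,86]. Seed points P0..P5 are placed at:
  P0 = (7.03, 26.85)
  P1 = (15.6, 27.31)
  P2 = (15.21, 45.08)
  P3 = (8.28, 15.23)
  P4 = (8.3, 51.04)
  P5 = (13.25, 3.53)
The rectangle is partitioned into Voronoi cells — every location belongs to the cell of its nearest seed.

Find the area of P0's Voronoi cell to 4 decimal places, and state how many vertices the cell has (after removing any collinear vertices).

1. box [0,18]×[0,86]: [(0, 0) (18, 0) (18, 86) (0, 86)]
2. ⊥bis P0·P1 via (11.315,27.08): [(0, 0) (12.7685, 0) (8.1524, 86) (0, 86)]  |A|=899.6016
3. ⊥bis P0·P2 via (11.12,35.965): [(0, 40.9547) (0, 0) (12.7685, 0) (10.8311, 36.0946)]  |A|=452.2305
4. ⊥bis P0·P3 via (7.655,21.04): [(0, 40.9547) (0, 20.2165) (11.6163, 21.4661) (10.8311, 36.0946)]  |A|=197.764
5. ⊥bis P0·P4 via (7.665,38.945): [(4.0565, 39.1344) (0, 39.3474) (0, 20.2165) (11.6163, 21.4661) (10.8311, 36.0946)]  |A|=194.5041
6. ⊥bis P0·P5 via (10.14,15.19): [(4.0565, 39.1344) (0, 39.3474) (0, 20.2165) (11.6163, 21.4661) (10.8311, 36.0946)]  |A|=194.5041
7. canonical 5-gon: [(4.0565, 39.1344) (0, 39.3474) (0, 20.2165) (11.6163, 21.4661) (10.8311, 36.0946)]
8. shoelace: 194.5041

Area of P0's cell: 194.5041 (5 vertices)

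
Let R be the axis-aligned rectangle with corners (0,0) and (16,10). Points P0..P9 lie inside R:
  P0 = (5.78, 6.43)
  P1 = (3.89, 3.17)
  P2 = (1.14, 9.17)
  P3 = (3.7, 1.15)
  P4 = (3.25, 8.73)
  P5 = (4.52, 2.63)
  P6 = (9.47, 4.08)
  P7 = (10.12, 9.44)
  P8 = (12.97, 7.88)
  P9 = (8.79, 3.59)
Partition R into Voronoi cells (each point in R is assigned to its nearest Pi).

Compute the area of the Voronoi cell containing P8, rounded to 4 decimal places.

1. box [0,16]×[0,10]: [(0, 0) (16, 0) (16, 10) (0, 10)]
2. ⊥bis P8·P0 via (9.375,7.155): [(10.8179, 0) (16, 0) (16, 10) (8.8013, 10)]  |A|=61.904
3. ⊥bis P8·P1 via (8.43,5.525): [(10.5139, 1.5076) (11.2959, 0) (16, 0) (16, 10) (8.8013, 10)]  |A|=61.5437
4. ⊥bis P8·P2 via (7.055,8.525): [(10.5139, 1.5076) (11.2959, 0) (16, 0) (16, 10) (8.8013, 10)]  |A|=61.5437
5. ⊥bis P8·P3 via (8.335,4.515): [(10.5122, 1.5161) (11.6129, 0) (16, 0) (16, 10) (8.8013, 10)]  |A|=61.3014
6. ⊥bis P8·P4 via (8.11,8.305): [(10.5122, 1.5161) (11.6129, 0) (16, 0) (16, 10) (8.8013, 10)]  |A|=61.3014
7. ⊥bis P8·P5 via (8.745,5.255): [(10.2451, 2.8406) (12.0099, 0) (16, 0) (16, 10) (8.8013, 10)]  |A|=60.2111
8. ⊥bis P8·P6 via (11.22,5.98): [(9.2451, 7.799) (16, 1.5774) (16, 10) (8.8013, 10)]  |A|=36.3693
9. ⊥bis P8·P7 via (11.545,8.66): [(10.4608, 6.6793) (16, 1.5774) (16, 10) (12.2785, 10)]  |A|=29.5064
10. ⊥bis P8·P9 via (10.88,5.735): [(10.4608, 6.6793) (16, 1.5774) (16, 10) (12.2785, 10)]  |A|=29.5064
11. canonical 4-gon: [(10.4608, 6.6793) (16, 1.5774) (16, 10) (12.2785, 10)]
12. shoelace: 29.5064

Area of P8's cell: 29.5064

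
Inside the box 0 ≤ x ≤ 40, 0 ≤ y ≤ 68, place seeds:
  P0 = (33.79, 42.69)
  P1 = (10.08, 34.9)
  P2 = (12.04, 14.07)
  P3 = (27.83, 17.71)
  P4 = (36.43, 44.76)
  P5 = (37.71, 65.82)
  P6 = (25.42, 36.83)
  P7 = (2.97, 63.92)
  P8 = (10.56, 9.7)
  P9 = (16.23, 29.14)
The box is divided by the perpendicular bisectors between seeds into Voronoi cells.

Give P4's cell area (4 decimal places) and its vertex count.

1. box [0,40]×[0,68]: [(0, 0) (40, 0) (40, 68) (0, 68)]
2. ⊥bis P4·P0 via (35.11,43.725): [(40, 37.4885) (40, 68) (16.0762, 68)]  |A|=364.9759
3. ⊥bis P4·P1 via (23.255,39.83): [(40, 37.4885) (40, 68) (16.0762, 68)]  |A|=364.9759
4. ⊥bis P4·P2 via (24.235,29.415): [(40, 37.4885) (40, 68) (16.0762, 68)]  |A|=364.9759
5. ⊥bis P4·P3 via (32.13,31.235): [(40, 37.4885) (40, 68) (16.0762, 68)]  |A|=364.9759
6. ⊥bis P4·P5 via (37.07,55.29): [(25.4901, 55.9938) (40, 37.4885) (40, 55.1119)]  |A|=127.8568
7. ⊥bis P4·P6 via (30.925,40.795): [(25.4901, 55.9938) (40, 37.4885) (40, 55.1119)]  |A|=127.8568
8. ⊥bis P4·P7 via (19.7,54.34): [(25.4901, 55.9938) (40, 37.4885) (40, 55.1119)]  |A|=127.8568
9. ⊥bis P4·P8 via (23.495,27.23): [(25.4901, 55.9938) (40, 37.4885) (40, 55.1119)]  |A|=127.8568
10. ⊥bis P4·P9 via (26.33,36.95): [(25.4901, 55.9938) (40, 37.4885) (40, 55.1119)]  |A|=127.8568
11. canonical 3-gon: [(25.4901, 55.9938) (40, 37.4885) (40, 55.1119)]
12. shoelace: 127.8568

Area of P4's cell: 127.8568 (3 vertices)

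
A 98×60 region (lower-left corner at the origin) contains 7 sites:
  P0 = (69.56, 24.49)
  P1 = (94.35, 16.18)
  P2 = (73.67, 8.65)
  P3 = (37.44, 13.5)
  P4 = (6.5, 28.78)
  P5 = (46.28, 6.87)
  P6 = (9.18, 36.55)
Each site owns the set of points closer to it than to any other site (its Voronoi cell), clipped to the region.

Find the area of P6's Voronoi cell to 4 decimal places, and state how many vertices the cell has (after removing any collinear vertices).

Area of P6's cell: 1129.8919 (5 vertices)

1. box [0,98]×[0,60]: [(0, 0) (98, 0) (98, 60) (0, 60)]
2. ⊥bis P6·P0 via (39.37,30.52): [(0, 0) (33.2741, 0) (45.2582, 60) (0, 60)]  |A|=2355.9683
3. ⊥bis P6·P1 via (51.765,26.365): [(0, 0) (33.2741, 0) (45.2582, 60) (0, 60)]  |A|=2355.9683
4. ⊥bis P6·P2 via (41.425,22.6): [(0, 0) (31.6477, 0) (34.669, 6.9836) (45.2582, 60) (0, 60)]  |A|=2350.2891
5. ⊥bis P6·P3 via (23.31,25.025): [(0, 0) (2.8986, 0) (43.1247, 49.3184) (45.2582, 60) (0, 60)]  |A|=1606.9325
6. ⊥bis P6·P4 via (7.84,32.665): [(0, 35.3691) (24.7767, 26.8232) (43.1247, 49.3184) (45.2582, 60) (0, 60)]  |A|=1129.8919
7. ⊥bis P6·P5 via (27.73,21.71): [(0, 35.3691) (24.7767, 26.8232) (43.1247, 49.3184) (45.2582, 60) (0, 60)]  |A|=1129.8919
8. canonical 5-gon: [(0, 35.3691) (24.7767, 26.8232) (43.1247, 49.3184) (45.2582, 60) (0, 60)]
9. shoelace: 1129.8919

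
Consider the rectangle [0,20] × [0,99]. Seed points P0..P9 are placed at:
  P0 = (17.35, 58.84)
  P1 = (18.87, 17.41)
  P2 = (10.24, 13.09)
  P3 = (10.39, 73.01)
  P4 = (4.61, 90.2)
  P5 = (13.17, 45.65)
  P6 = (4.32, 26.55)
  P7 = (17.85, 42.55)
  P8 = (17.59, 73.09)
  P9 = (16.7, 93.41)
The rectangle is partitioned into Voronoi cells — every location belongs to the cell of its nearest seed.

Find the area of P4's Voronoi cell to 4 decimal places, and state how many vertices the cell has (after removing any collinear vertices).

Area of P4's cell: 196.4340 (4 vertices)

1. box [0,20]×[0,99]: [(0, 0) (20, 0) (20, 99) (0, 99)]
2. ⊥bis P4·P0 via (10.98,74.52): [(0, 70.0594) (20, 78.1844) (20, 99) (0, 99)]  |A|=497.5625
3. ⊥bis P4·P1 via (11.74,53.805): [(0, 70.0594) (20, 78.1844) (20, 99) (0, 99)]  |A|=497.5625
4. ⊥bis P4·P2 via (7.425,51.645): [(0, 70.0594) (20, 78.1844) (20, 99) (0, 99)]  |A|=497.5625
5. ⊥bis P4·P3 via (7.5,81.605): [(0, 79.0832) (20, 85.808) (20, 99) (0, 99)]  |A|=331.0879
6. ⊥bis P4·P5 via (8.89,67.925): [(0, 79.0832) (20, 85.808) (20, 99) (0, 99)]  |A|=331.0879
7. ⊥bis P4·P6 via (4.465,58.375): [(0, 79.0832) (20, 85.808) (20, 99) (0, 99)]  |A|=331.0879
8. ⊥bis P4·P7 via (11.23,66.375): [(0, 79.0832) (20, 85.808) (20, 99) (0, 99)]  |A|=331.0879
9. ⊥bis P4·P8 via (11.1,81.645): [(0, 79.0832) (13.8711, 83.7472) (20, 88.3967) (20, 99) (0, 99)]  |A|=323.155
10. ⊥bis P4·P9 via (10.655,91.805): [(0, 79.0832) (12.8827, 83.4149) (8.7447, 99) (0, 99)]  |A|=196.434
11. canonical 4-gon: [(0, 79.0832) (12.8827, 83.4149) (8.7447, 99) (0, 99)]
12. shoelace: 196.434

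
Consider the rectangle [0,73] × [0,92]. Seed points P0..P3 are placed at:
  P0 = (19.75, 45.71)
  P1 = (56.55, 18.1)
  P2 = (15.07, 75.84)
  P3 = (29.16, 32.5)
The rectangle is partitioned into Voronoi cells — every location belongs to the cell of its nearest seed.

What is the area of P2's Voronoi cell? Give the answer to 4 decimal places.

1. box [0,73]×[0,92]: [(0, 0) (73, 0) (73, 92) (0, 92)]
2. ⊥bis P2·P0 via (17.41,60.775): [(0, 58.0708) (73, 69.4096) (73, 92) (0, 92)]  |A|=2062.9661
3. ⊥bis P2·P1 via (35.81,46.97): [(0, 58.0708) (65.4034, 68.2297) (73, 73.687) (73, 92) (0, 92)]  |A|=2046.7191
4. ⊥bis P2·P3 via (22.115,54.17): [(0, 58.0708) (65.3235, 68.2173) (65.4378, 68.2544) (73, 73.687) (73, 92) (0, 92)]  |A|=2046.7184
5. canonical 6-gon: [(0, 58.0708) (65.3235, 68.2173) (65.4378, 68.2544) (73, 73.687) (73, 92) (0, 92)]
6. shoelace: 2046.7184

Area of P2's cell: 2046.7184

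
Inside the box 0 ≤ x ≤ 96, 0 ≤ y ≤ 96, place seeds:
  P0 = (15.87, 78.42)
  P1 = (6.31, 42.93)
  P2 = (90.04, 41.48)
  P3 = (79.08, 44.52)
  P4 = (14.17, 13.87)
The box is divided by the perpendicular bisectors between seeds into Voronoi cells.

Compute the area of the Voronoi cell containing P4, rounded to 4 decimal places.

Area of P4's cell: 1673.1093

1. box [0,96]×[0,96]: [(0, 0) (96, 0) (96, 96) (0, 96)]
2. ⊥bis P4·P0 via (15.02,46.145): [(0, 46.5406) (0, 0) (96, 0) (96, 44.0123)]  |A|=4346.5376
3. ⊥bis P4·P1 via (10.24,28.4): [(70.4496, 44.6852) (0, 25.6303) (0, 0) (96, 0) (96, 44.0123)]  |A|=3609.9784
4. ⊥bis P4·P2 via (52.105,27.675): [(48.1133, 38.6438) (0, 25.6303) (0, 0) (62.1763, 0)]  |A|=1817.9435
5. ⊥bis P4·P3 via (46.625,29.195): [(42.8372, 37.2167) (0, 25.6303) (0, 0) (60.4107, 0)]  |A|=1673.1093
6. canonical 4-gon: [(42.8372, 37.2167) (0, 25.6303) (0, 0) (60.4107, 0)]
7. shoelace: 1673.1093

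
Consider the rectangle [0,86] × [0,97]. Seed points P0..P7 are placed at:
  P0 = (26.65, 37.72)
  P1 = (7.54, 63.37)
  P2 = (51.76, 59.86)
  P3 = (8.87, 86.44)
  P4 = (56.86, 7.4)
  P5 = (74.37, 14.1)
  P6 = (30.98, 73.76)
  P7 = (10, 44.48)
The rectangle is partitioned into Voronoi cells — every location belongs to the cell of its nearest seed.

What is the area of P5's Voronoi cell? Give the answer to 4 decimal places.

1. box [0,86]×[0,97]: [(0, 0) (86, 0) (86, 97) (0, 97)]
2. ⊥bis P5·P0 via (50.51,25.91): [(37.6853, 0) (86, 0) (86, 97) (85.6975, 97)]  |A|=2357.9354
3. ⊥bis P5·P1 via (40.955,38.735): [(37.6853, 0) (86, 0) (86, 97) (85.6975, 97)]  |A|=2357.9354
4. ⊥bis P5·P2 via (63.065,36.98): [(53.6986, 32.3521) (37.6853, 0) (86, 0) (86, 48.3122)]  |A|=1561.8149
5. ⊥bis P5·P3 via (41.62,50.27): [(53.6986, 32.3521) (37.6853, 0) (86, 0) (86, 48.3122)]  |A|=1561.8149
6. ⊥bis P5·P4 via (65.615,10.75): [(56.7688, 33.869) (69.7284, 0) (86, 0) (86, 48.3122)]  |A|=981.6645
7. ⊥bis P5·P6 via (52.675,43.93): [(56.7688, 33.869) (69.7284, 0) (86, 0) (86, 48.3122)]  |A|=981.6645
8. ⊥bis P5·P7 via (42.185,29.29): [(56.7688, 33.869) (69.7284, 0) (86, 0) (86, 48.3122)]  |A|=981.6645
9. canonical 4-gon: [(56.7688, 33.869) (69.7284, 0) (86, 0) (86, 48.3122)]
10. shoelace: 981.6645

Area of P5's cell: 981.6645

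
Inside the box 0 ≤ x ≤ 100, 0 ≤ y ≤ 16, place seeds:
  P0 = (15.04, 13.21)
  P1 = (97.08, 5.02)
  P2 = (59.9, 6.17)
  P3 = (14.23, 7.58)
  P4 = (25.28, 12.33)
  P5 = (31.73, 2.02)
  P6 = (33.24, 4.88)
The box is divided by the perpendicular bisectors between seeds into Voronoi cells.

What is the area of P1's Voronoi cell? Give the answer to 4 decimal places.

Area of P1's cell: 342.9698

1. box [0,100]×[0,16]: [(0, 0) (100, 0) (100, 16) (0, 16)]
2. ⊥bis P1·P0 via (56.06,9.115): [(55.1501, 0) (100, 0) (100, 16) (56.7473, 16)]  |A|=704.821
3. ⊥bis P1·P2 via (78.49,5.595): [(78.3169, 0) (100, 0) (100, 16) (78.8118, 16)]  |A|=342.9698
4. ⊥bis P1·P3 via (55.655,6.3): [(78.3169, 0) (100, 0) (100, 16) (78.8118, 16)]  |A|=342.9698
5. ⊥bis P1·P4 via (61.18,8.675): [(78.3169, 0) (100, 0) (100, 16) (78.8118, 16)]  |A|=342.9698
6. ⊥bis P1·P5 via (64.405,3.52): [(78.3169, 0) (100, 0) (100, 16) (78.8118, 16)]  |A|=342.9698
7. ⊥bis P1·P6 via (65.16,4.95): [(78.3169, 0) (100, 0) (100, 16) (78.8118, 16)]  |A|=342.9698
8. canonical 4-gon: [(78.3169, 0) (100, 0) (100, 16) (78.8118, 16)]
9. shoelace: 342.9698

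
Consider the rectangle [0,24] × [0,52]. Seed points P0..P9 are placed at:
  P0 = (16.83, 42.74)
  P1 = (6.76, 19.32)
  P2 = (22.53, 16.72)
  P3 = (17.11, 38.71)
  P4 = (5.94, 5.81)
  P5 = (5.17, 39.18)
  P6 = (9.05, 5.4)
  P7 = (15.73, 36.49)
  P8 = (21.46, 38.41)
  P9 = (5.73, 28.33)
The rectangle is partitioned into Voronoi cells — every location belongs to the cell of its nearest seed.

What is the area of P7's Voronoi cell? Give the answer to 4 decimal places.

1. box [0,24]×[0,52]: [(0, 0) (24, 0) (24, 52) (0, 52)]
2. ⊥bis P7·P0 via (16.28,39.615): [(0, 42.4803) (0, 0) (24, 0) (24, 38.2563)]  |A|=968.8387
3. ⊥bis P7·P1 via (11.245,27.905): [(0, 42.4803) (0, 33.7796) (24, 21.2415) (24, 38.2563)]  |A|=308.585
4. ⊥bis P7·P2 via (19.13,26.605): [(0, 42.4803) (0, 33.7796) (15.8759, 25.4857) (24, 28.2801) (24, 38.2563)]  |A|=279.9939
5. ⊥bis P7·P3 via (16.42,37.6): [(11.9535, 40.3765) (0, 42.4803) (0, 33.7796) (15.8759, 25.4857) (24, 28.2801) (24, 32.8881)]  |A|=247.6601
6. ⊥bis P7·P4 via (10.835,21.15): [(11.9535, 40.3765) (0, 42.4803) (0, 33.7796) (15.8759, 25.4857) (24, 28.2801) (24, 32.8881)]  |A|=247.6601
7. ⊥bis P7·P5 via (10.45,37.835): [(11.9535, 40.3765) (11.1341, 40.5207) (8.3109, 29.4378) (15.8759, 25.4857) (24, 28.2801) (24, 32.8881)]  |A|=147.0397
8. ⊥bis P7·P6 via (12.39,20.945): [(11.9535, 40.3765) (11.1341, 40.5207) (8.3109, 29.4378) (15.8759, 25.4857) (24, 28.2801) (24, 32.8881)]  |A|=147.0397
9. ⊥bis P7·P8 via (18.595,37.45): [(19.1037, 35.9317) (11.9535, 40.3765) (11.1341, 40.5207) (8.3109, 29.4378) (15.8759, 25.4857) (21.9087, 27.5607)]  |A|=125.9966
10. ⊥bis P7·P9 via (10.73,32.41): [(19.1037, 35.9317) (11.9535, 40.3765) (11.1341, 40.5207) (9.4634, 33.9621) (16.2697, 25.6212) (21.9087, 27.5607)]  |A|=104.5028
11. canonical 6-gon: [(19.1037, 35.9317) (11.9535, 40.3765) (11.1341, 40.5207) (9.4634, 33.9621) (16.2697, 25.6212) (21.9087, 27.5607)]
12. shoelace: 104.5028

Area of P7's cell: 104.5028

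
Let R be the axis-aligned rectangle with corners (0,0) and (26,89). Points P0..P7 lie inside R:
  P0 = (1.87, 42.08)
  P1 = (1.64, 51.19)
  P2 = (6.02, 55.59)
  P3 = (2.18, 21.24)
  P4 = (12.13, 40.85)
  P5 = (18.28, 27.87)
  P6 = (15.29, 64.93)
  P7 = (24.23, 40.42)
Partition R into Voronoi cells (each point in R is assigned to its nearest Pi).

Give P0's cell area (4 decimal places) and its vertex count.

Area of P0's cell: 100.9841 (4 vertices)

1. box [0,26]×[0,89]: [(0, 0) (26, 0) (26, 89) (0, 89)]
2. ⊥bis P0·P1 via (1.755,46.635): [(0, 46.5907) (0, 0) (26, 0) (26, 47.2471)]  |A|=1219.8915
3. ⊥bis P0·P2 via (3.945,48.835): [(10.3967, 46.8532) (0, 46.5907) (0, 0) (26, 0) (26, 42.0601)]  |A|=1179.4245
4. ⊥bis P0·P3 via (2.025,31.66): [(10.3967, 46.8532) (0, 46.5907) (0, 31.6299) (26, 32.0166) (26, 42.0601)]  |A|=352.0199
5. ⊥bis P0·P4 via (7,41.465): [(7.6376, 46.7835) (0, 46.5907) (0, 31.6299) (5.8313, 31.7166)]  |A|=100.9841
6. ⊥bis P0·P5 via (10.075,34.975): [(7.6376, 46.7835) (0, 46.5907) (0, 31.6299) (5.8313, 31.7166)]  |A|=100.9841
7. ⊥bis P0·P6 via (8.58,53.505): [(7.6376, 46.7835) (0, 46.5907) (0, 31.6299) (5.8313, 31.7166)]  |A|=100.9841
8. ⊥bis P0·P7 via (13.05,41.25): [(7.6376, 46.7835) (0, 46.5907) (0, 31.6299) (5.8313, 31.7166)]  |A|=100.9841
9. canonical 4-gon: [(7.6376, 46.7835) (0, 46.5907) (0, 31.6299) (5.8313, 31.7166)]
10. shoelace: 100.9841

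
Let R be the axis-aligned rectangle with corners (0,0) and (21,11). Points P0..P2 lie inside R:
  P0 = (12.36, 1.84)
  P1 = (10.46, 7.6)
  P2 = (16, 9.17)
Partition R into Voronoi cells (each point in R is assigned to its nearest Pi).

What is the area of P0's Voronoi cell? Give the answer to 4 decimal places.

Area of P0's cell: 72.7084

1. box [0,21]×[0,11]: [(0, 0) (21, 0) (21, 11) (0, 11)]
2. ⊥bis P0·P1 via (11.41,4.72): [(0, 0.9563) (0, 0) (21, 0) (21, 7.8834)]  |A|=92.8164
3. ⊥bis P0·P2 via (14.18,5.505): [(14.0243, 5.5823) (0, 0.9563) (0, 0) (21, 0) (21, 2.1183)]  |A|=72.7084
4. canonical 5-gon: [(14.0243, 5.5823) (0, 0.9563) (0, 0) (21, 0) (21, 2.1183)]
5. shoelace: 72.7084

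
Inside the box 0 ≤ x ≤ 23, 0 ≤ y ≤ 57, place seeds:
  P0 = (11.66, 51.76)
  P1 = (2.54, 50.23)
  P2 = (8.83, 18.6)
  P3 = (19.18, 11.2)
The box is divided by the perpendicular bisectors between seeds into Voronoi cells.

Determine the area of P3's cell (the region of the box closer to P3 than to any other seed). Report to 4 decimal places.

Area of P3's cell: 269.9737

1. box [0,23]×[0,57]: [(0, 0) (23, 0) (23, 57) (0, 57)]
2. ⊥bis P3·P0 via (15.42,31.48): [(0, 28.6211) (0, 0) (23, 0) (23, 32.8854)]  |A|=707.3239
3. ⊥bis P3·P1 via (10.86,30.715): [(10.5261, 30.5727) (0, 26.085) (0, 0) (23, 0) (23, 32.8854)]  |A|=693.9763
4. ⊥bis P3·P2 via (14.005,14.9): [(3.3519, 0) (23, 0) (23, 27.4808)]  |A|=269.9737
5. canonical 3-gon: [(3.3519, 0) (23, 0) (23, 27.4808)]
6. shoelace: 269.9737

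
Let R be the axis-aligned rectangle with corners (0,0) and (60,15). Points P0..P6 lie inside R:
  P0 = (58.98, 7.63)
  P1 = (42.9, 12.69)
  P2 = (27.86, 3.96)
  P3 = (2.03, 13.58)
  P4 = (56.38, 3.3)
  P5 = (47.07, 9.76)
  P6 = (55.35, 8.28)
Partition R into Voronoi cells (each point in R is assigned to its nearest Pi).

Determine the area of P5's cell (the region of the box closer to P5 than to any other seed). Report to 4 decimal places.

1. box [0,60]×[0,15]: [(0, 0) (60, 0) (60, 15) (0, 15)]
2. ⊥bis P5·P0 via (53.025,8.695): [(0, 0) (51.47, 0) (54.1526, 15) (0, 15)]  |A|=792.1693
3. ⊥bis P5·P1 via (44.985,11.225): [(37.0979, 0) (51.47, 0) (54.1526, 15) (47.6375, 15)]  |A|=156.6542
4. ⊥bis P5·P2 via (37.465,6.86): [(38.8034, 2.4272) (39.5362, 0) (51.47, 0) (54.1526, 15) (47.6375, 15)]  |A|=153.695
5. ⊥bis P5·P3 via (24.55,11.67): [(38.8034, 2.4272) (39.5362, 0) (51.47, 0) (54.1526, 15) (47.6375, 15)]  |A|=153.695
6. ⊥bis P5·P4 via (51.725,6.53): [(38.8034, 2.4272) (39.5362, 0) (47.194, 0) (52.9548, 8.3023) (54.1526, 15) (47.6375, 15)]  |A|=135.9446
7. ⊥bis P5·P6 via (51.21,9.02): [(38.8034, 2.4272) (39.5362, 0) (47.194, 0) (50.4318, 4.6663) (52.2789, 15) (47.6375, 15)]  |A|=119.9921
8. canonical 6-gon: [(38.8034, 2.4272) (39.5362, 0) (47.194, 0) (50.4318, 4.6663) (52.2789, 15) (47.6375, 15)]
9. shoelace: 119.9921

Area of P5's cell: 119.9921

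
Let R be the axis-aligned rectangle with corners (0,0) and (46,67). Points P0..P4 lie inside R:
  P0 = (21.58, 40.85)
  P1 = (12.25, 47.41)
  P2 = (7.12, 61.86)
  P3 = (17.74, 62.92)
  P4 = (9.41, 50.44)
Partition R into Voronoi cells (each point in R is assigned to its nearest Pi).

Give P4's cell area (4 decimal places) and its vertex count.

1. box [0,46]×[0,67]: [(0, 0) (46, 0) (46, 67) (0, 67)]
2. ⊥bis P4·P0 via (15.495,45.645): [(0, 25.9814) (32.3228, 67) (0, 67)]  |A|=662.9186
3. ⊥bis P4·P1 via (10.83,48.925): [(0, 38.7741) (30.1142, 67) (0, 67)]  |A|=425.0007
4. ⊥bis P4·P2 via (8.265,56.15): [(0, 54.4927) (0, 38.7741) (21.3345, 58.7708)]  |A|=167.6733
5. ⊥bis P4·P3 via (13.575,56.68): [(12.9589, 57.0912) (0, 54.4927) (0, 38.7741) (16.8042, 54.5246)]  |A|=153.6956
6. canonical 4-gon: [(12.9589, 57.0912) (0, 54.4927) (0, 38.7741) (16.8042, 54.5246)]
7. shoelace: 153.6956

Area of P4's cell: 153.6956 (4 vertices)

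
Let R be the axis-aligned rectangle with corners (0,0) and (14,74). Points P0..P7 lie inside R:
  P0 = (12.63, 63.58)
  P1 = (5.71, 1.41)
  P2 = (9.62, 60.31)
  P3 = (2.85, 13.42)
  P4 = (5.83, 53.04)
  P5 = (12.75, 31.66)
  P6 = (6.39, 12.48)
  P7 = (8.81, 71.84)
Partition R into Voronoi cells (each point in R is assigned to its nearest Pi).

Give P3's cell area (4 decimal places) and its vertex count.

1. box [0,14]×[0,74]: [(0, 0) (14, 0) (14, 74) (0, 74)]
2. ⊥bis P3·P0 via (7.74,38.5): [(0, 40.0091) (0, 0) (14, 0) (14, 37.2794)]  |A|=541.02
3. ⊥bis P3·P1 via (4.28,7.415): [(0, 40.0091) (0, 6.3958) (14, 9.7297) (14, 37.2794)]  |A|=428.1418
4. ⊥bis P3·P2 via (6.235,36.865): [(0, 37.7652) (0, 6.3958) (14, 9.7297) (14, 35.7439)]  |A|=401.6855
5. ⊥bis P3·P4 via (4.34,33.23): [(0, 33.5564) (0, 6.3958) (14, 9.7297) (14, 32.5034)]  |A|=349.5408
6. ⊥bis P3·P5 via (7.8,22.54): [(0, 26.7736) (0, 6.3958) (14, 9.7297) (14, 19.1749)]  |A|=208.7608
7. ⊥bis P3·P6 via (4.62,12.95): [(7.2463, 22.8405) (0, 26.7736) (0, 6.3958) (3.074, 7.1278)]  |A|=96.455
8. ⊥bis P3·P7 via (5.83,42.63): [(7.2463, 22.8405) (0, 26.7736) (0, 6.3958) (3.074, 7.1278)]  |A|=96.455
9. canonical 4-gon: [(7.2463, 22.8405) (0, 26.7736) (0, 6.3958) (3.074, 7.1278)]
10. shoelace: 96.455

Area of P3's cell: 96.4550 (4 vertices)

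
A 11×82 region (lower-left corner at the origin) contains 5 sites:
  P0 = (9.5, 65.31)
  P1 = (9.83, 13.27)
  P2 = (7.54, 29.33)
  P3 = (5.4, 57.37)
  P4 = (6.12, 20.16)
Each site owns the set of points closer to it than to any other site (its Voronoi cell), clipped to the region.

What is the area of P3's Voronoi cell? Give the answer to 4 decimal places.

1. box [0,11]×[0,82]: [(0, 0) (11, 0) (11, 82) (0, 82)]
2. ⊥bis P3·P0 via (7.45,61.34): [(0, 65.187) (0, 0) (11, 0) (11, 59.5069)]  |A|=685.8162
3. ⊥bis P3·P1 via (7.615,35.32): [(0, 65.187) (0, 34.555) (11, 35.66) (11, 59.5069)]  |A|=299.6332
4. ⊥bis P3·P2 via (6.47,43.35): [(0, 65.187) (0, 42.8562) (11, 43.6957) (11, 59.5069)]  |A|=209.7805
5. ⊥bis P3·P4 via (5.76,38.765): [(0, 65.187) (0, 42.8562) (11, 43.6957) (11, 59.5069)]  |A|=209.7805
6. canonical 4-gon: [(0, 65.187) (0, 42.8562) (11, 43.6957) (11, 59.5069)]
7. shoelace: 209.7805

Area of P3's cell: 209.7805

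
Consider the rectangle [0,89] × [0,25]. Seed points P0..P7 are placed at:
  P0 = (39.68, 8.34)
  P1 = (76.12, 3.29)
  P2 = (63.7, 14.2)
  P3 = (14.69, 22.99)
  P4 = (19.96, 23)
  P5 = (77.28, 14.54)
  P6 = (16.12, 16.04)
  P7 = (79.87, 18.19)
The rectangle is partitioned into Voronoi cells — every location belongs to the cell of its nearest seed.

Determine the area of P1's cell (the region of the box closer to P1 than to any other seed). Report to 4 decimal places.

Area of P1's cell: 198.0482

1. box [0,89]×[0,25]: [(0, 0) (89, 0) (89, 25) (0, 25)]
2. ⊥bis P1·P0 via (57.9,5.815): [(57.0941, 0) (89, 0) (89, 25) (60.5587, 25)]  |A|=754.3392
3. ⊥bis P1·P2 via (69.91,8.745): [(62.2282, 0) (89, 0) (89, 25) (84.1887, 25)]  |A|=394.7881
4. ⊥bis P1·P3 via (45.405,13.14): [(62.2282, 0) (89, 0) (89, 25) (84.1887, 25)]  |A|=394.7881
5. ⊥bis P1·P4 via (48.04,13.145): [(62.2282, 0) (89, 0) (89, 25) (84.1887, 25)]  |A|=394.7881
6. ⊥bis P1·P5 via (76.7,8.915): [(70.6109, 9.5429) (62.2282, 0) (89, 0) (89, 7.6467)]  |A|=198.0482
7. ⊥bis P1·P6 via (46.12,9.665): [(70.6109, 9.5429) (62.2282, 0) (89, 0) (89, 7.6467)]  |A|=198.0482
8. ⊥bis P1·P7 via (77.995,10.74): [(70.6109, 9.5429) (62.2282, 0) (89, 0) (89, 7.6467)]  |A|=198.0482
9. canonical 4-gon: [(70.6109, 9.5429) (62.2282, 0) (89, 0) (89, 7.6467)]
10. shoelace: 198.0482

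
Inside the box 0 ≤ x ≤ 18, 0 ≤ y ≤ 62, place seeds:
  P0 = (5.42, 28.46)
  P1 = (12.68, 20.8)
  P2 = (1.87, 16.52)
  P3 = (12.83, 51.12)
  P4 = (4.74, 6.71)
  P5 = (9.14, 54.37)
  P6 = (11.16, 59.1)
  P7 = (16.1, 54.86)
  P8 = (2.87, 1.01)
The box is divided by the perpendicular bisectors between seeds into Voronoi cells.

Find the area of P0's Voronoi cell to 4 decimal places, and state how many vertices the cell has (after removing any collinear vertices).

Area of P0's cell: 251.4844 (6 vertices)

1. box [0,18]×[0,62]: [(0, 0) (18, 0) (18, 62) (0, 62)]
2. ⊥bis P0·P1 via (9.05,24.63): [(0, 16.0526) (18, 33.1126) (18, 62) (0, 62)]  |A|=673.513
3. ⊥bis P0·P2 via (3.645,22.49): [(0, 23.5737) (6.0406, 21.7777) (18, 33.1126) (18, 62) (0, 62)]  |A|=650.7969
4. ⊥bis P0·P3 via (9.125,39.79): [(0, 42.7739) (0, 23.5737) (6.0406, 21.7777) (18, 33.1126) (18, 36.8878)]  |A|=251.7527
5. ⊥bis P0·P4 via (5.08,17.585): [(0, 42.7739) (0, 23.5737) (6.0406, 21.7777) (18, 33.1126) (18, 36.8878)]  |A|=251.7527
6. ⊥bis P0·P5 via (7.28,41.415): [(1.7103, 42.2147) (0, 42.4602) (0, 23.5737) (6.0406, 21.7777) (18, 33.1126) (18, 36.8878)]  |A|=251.4844
7. ⊥bis P0·P6 via (8.29,43.78): [(1.7103, 42.2147) (0, 42.4602) (0, 23.5737) (6.0406, 21.7777) (18, 33.1126) (18, 36.8878)]  |A|=251.4844
8. ⊥bis P0·P7 via (10.76,41.66): [(1.7103, 42.2147) (0, 42.4602) (0, 23.5737) (6.0406, 21.7777) (18, 33.1126) (18, 36.8878)]  |A|=251.4844
9. ⊥bis P0·P8 via (4.145,14.735): [(1.7103, 42.2147) (0, 42.4602) (0, 23.5737) (6.0406, 21.7777) (18, 33.1126) (18, 36.8878)]  |A|=251.4844
10. canonical 6-gon: [(1.7103, 42.2147) (0, 42.4602) (0, 23.5737) (6.0406, 21.7777) (18, 33.1126) (18, 36.8878)]
11. shoelace: 251.4844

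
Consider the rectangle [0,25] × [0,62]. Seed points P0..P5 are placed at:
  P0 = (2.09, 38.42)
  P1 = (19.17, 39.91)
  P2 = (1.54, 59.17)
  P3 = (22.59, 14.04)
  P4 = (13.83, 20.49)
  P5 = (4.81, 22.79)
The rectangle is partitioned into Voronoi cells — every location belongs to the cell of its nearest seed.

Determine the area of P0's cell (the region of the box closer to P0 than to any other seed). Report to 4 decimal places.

1. box [0,25]×[0,62]: [(0, 0) (25, 0) (25, 62) (0, 62)]
2. ⊥bis P0·P1 via (10.63,39.165): [(0, 0) (14.0466, 0) (8.638, 62) (0, 62)]  |A|=703.2218
3. ⊥bis P0·P2 via (1.815,48.795): [(0, 48.7469) (0, 0) (14.0466, 0) (9.7715, 49.0059)]  |A|=582.349
4. ⊥bis P0·P3 via (12.34,26.23): [(0, 48.7469) (0, 15.8539) (11.7982, 25.7744) (9.7715, 49.0059)]  |A|=307.8044
5. ⊥bis P0·P4 via (7.96,29.455): [(0, 48.7469) (0, 24.243) (11.287, 31.6334) (9.7715, 49.0059)]  |A|=223.3617
6. ⊥bis P0·P5 via (3.45,30.605): [(0, 48.7469) (0, 30.0046) (11.2582, 31.9638) (9.7715, 49.0059)]  |A|=188.9582
7. canonical 4-gon: [(0, 48.7469) (0, 30.0046) (11.2582, 31.9638) (9.7715, 49.0059)]
8. shoelace: 188.9582

Area of P0's cell: 188.9582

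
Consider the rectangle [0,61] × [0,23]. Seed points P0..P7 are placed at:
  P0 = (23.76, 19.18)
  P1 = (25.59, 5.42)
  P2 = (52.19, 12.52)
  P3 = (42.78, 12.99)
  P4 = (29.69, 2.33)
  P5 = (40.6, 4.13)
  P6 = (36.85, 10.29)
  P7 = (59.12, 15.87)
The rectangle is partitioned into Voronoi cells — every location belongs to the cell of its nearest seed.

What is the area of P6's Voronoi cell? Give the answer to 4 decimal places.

Area of P6's cell: 108.9508

1. box [0,61]×[0,23]: [(0, 0) (61, 0) (61, 23) (0, 23)]
2. ⊥bis P6·P0 via (30.305,14.735): [(20.2978, 0) (61, 0) (61, 23) (35.9181, 23)]  |A|=756.5167
3. ⊥bis P6·P1 via (31.22,7.855): [(29.0461, 12.8813) (34.6173, 0) (61, 0) (61, 23) (35.9181, 23)]  |A|=664.2895
4. ⊥bis P6·P2 via (44.52,11.405): [(29.0461, 12.8813) (34.6173, 0) (46.178, 0) (42.8344, 23) (35.9181, 23)]  |A|=284.9319
5. ⊥bis P6·P3 via (39.815,11.64): [(35.1546, 21.8757) (29.0461, 12.8813) (34.6173, 0) (45.1148, 0)]  |A|=179.2177
6. ⊥bis P6·P4 via (33.27,6.31): [(35.1546, 21.8757) (29.0461, 12.8813) (31.0084, 8.3443) (40.285, 0) (45.1148, 0)]  |A|=155.571
7. ⊥bis P6·P5 via (38.725,7.21): [(41.1577, 8.691) (35.1546, 21.8757) (29.0461, 12.8813) (31.0084, 8.3443) (34.875, 4.8663)]  |A|=108.9508
8. ⊥bis P6·P7 via (47.985,13.08): [(41.1577, 8.691) (35.1546, 21.8757) (29.0461, 12.8813) (31.0084, 8.3443) (34.875, 4.8663)]  |A|=108.9508
9. canonical 5-gon: [(41.1577, 8.691) (35.1546, 21.8757) (29.0461, 12.8813) (31.0084, 8.3443) (34.875, 4.8663)]
10. shoelace: 108.9508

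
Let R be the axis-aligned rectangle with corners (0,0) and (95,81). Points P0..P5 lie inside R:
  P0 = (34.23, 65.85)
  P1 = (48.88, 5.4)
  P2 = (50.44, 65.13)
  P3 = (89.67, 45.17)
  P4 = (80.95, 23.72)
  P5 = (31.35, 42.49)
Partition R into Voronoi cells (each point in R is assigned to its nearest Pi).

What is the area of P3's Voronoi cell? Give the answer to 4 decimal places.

Area of P3's cell: 1007.4447

1. box [0,95]×[0,81]: [(0, 0) (95, 0) (95, 81) (0, 81)]
2. ⊥bis P3·P0 via (61.95,55.51): [(41.2439, 0) (95, 0) (95, 81) (71.4582, 81)]  |A|=3130.5664
3. ⊥bis P3·P1 via (69.275,25.285): [(55.8223, 39.0827) (93.9277, 0) (95, 0) (95, 81) (71.4582, 81)]  |A|=2101.0538
4. ⊥bis P3·P2 via (70.055,55.15): [(59.8028, 35.0001) (93.9277, 0) (95, 0) (95, 81) (83.2073, 81)]  |A|=1715.4806
5. ⊥bis P3·P4 via (85.31,34.445): [(63.9405, 43.1323) (95, 30.5058) (95, 81) (83.2073, 81)]  |A|=1007.4447
6. ⊥bis P3·P5 via (60.51,43.83): [(63.9405, 43.1323) (95, 30.5058) (95, 81) (83.2073, 81)]  |A|=1007.4447
7. canonical 4-gon: [(63.9405, 43.1323) (95, 30.5058) (95, 81) (83.2073, 81)]
8. shoelace: 1007.4447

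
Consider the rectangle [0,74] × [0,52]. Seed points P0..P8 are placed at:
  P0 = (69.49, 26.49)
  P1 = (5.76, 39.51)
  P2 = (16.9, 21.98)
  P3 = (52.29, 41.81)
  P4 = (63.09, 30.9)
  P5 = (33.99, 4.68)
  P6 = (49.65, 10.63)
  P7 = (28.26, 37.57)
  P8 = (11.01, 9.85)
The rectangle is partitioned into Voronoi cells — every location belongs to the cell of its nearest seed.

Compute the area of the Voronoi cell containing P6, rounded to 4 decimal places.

1. box [0,74]×[0,52]: [(0, 0) (74, 0) (74, 52) (0, 52)]
2. ⊥bis P6·P0 via (59.57,18.56): [(0, 0) (74, 0) (74, 0.5089) (32.8382, 52) (0, 52)]  |A|=2788.2665
3. ⊥bis P6·P1 via (27.705,25.07): [(11.2087, 0) (74, 0) (74, 0.5089) (39.7422, 43.3634)]  |A|=1370.1391
4. ⊥bis P6·P2 via (33.275,16.305): [(27.6243, 0) (74, 0) (74, 0.5089) (41.7724, 40.8239)]  |A|=954.818
5. ⊥bis P6·P3 via (50.97,26.22): [(37.1177, 27.3929) (27.6243, 0) (74, 0) (74, 0.5089) (53.6264, 25.9951)]  |A|=840.7003
6. ⊥bis P6·P4 via (56.37,20.765): [(47.729, 26.4944) (37.1177, 27.3929) (27.6243, 0) (74, 0) (74, 0.5089) (59.4284, 18.7371)]  |A|=820.7471
7. ⊥bis P6·P5 via (41.82,7.655): [(47.729, 26.4944) (37.1177, 27.3929) (35.7834, 23.5429) (44.7285, 0) (74, 0) (74, 0.5089) (59.4284, 18.7371)]  |A|=619.4052
8. ⊥bis P6·P7 via (38.955,24.1): [(47.729, 26.4944) (42.5256, 26.935) (36.3558, 22.0363) (44.7285, 0) (74, 0) (74, 0.5089) (59.4284, 18.7371)]  |A|=602.6399
9. ⊥bis P6·P8 via (30.33,10.24): [(47.729, 26.4944) (42.5256, 26.935) (36.3558, 22.0363) (44.7285, 0) (74, 0) (74, 0.5089) (59.4284, 18.7371)]  |A|=602.6399
10. canonical 7-gon: [(47.729, 26.4944) (42.5256, 26.935) (36.3558, 22.0363) (44.7285, 0) (74, 0) (74, 0.5089) (59.4284, 18.7371)]
11. shoelace: 602.6399

Area of P6's cell: 602.6399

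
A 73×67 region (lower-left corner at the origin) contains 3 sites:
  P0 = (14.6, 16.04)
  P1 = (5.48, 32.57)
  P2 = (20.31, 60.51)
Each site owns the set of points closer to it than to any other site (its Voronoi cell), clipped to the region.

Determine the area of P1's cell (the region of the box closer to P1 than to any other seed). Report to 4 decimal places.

1. box [0,73]×[0,67]: [(0, 0) (73, 0) (73, 67) (0, 67)]
2. ⊥bis P1·P0 via (10.04,24.305): [(0, 18.7657) (73, 59.0416) (73, 67) (0, 67)]  |A|=2051.0357
3. ⊥bis P1·P2 via (12.895,46.54): [(0, 53.3844) (0, 18.7657) (31.9802, 36.4099)]  |A|=553.5571
4. canonical 3-gon: [(0, 53.3844) (0, 18.7657) (31.9802, 36.4099)]
5. shoelace: 553.5571

Area of P1's cell: 553.5571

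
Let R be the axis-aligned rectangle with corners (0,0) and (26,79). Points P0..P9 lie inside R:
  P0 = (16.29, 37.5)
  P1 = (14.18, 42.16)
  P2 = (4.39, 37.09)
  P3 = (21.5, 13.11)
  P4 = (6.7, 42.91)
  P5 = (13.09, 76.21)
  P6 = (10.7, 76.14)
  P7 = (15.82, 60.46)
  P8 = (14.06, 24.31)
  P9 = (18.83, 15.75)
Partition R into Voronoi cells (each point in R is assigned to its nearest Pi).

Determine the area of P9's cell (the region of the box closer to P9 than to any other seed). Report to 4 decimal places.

1. box [0,26]×[0,79]: [(0, 0) (26, 0) (26, 79) (0, 79)]
2. ⊥bis P9·P0 via (17.56,26.625): [(0, 24.5743) (0, 0) (26, 0) (26, 27.6106)]  |A|=678.4044
3. ⊥bis P9·P1 via (16.505,28.955): [(0, 24.5743) (0, 0) (26, 0) (26, 27.6106)]  |A|=678.4044
4. ⊥bis P9·P2 via (11.61,26.42): [(10.7351, 25.828) (0, 18.5639) (0, 0) (26, 0) (26, 27.6106)]  |A|=646.1434
5. ⊥bis P9·P3 via (20.165,14.43): [(10.7351, 25.828) (0, 18.5639) (0, 0) (5.8971, 0) (26, 20.3313) (26, 27.6106)]  |A|=441.7847
6. ⊥bis P9·P4 via (12.765,29.33): [(10.7351, 25.828) (0, 18.5639) (0, 0) (5.8971, 0) (26, 20.3313) (26, 27.6106)]  |A|=441.7847
7. ⊥bis P9·P5 via (15.96,45.98): [(10.7351, 25.828) (0, 18.5639) (0, 0) (5.8971, 0) (26, 20.3313) (26, 27.6106)]  |A|=441.7847
8. ⊥bis P9·P6 via (14.765,45.945): [(10.7351, 25.828) (0, 18.5639) (0, 0) (5.8971, 0) (26, 20.3313) (26, 27.6106)]  |A|=441.7847
9. ⊥bis P9·P7 via (17.325,38.105): [(10.7351, 25.828) (0, 18.5639) (0, 0) (5.8971, 0) (26, 20.3313) (26, 27.6106)]  |A|=441.7847
10. ⊥bis P9·P8 via (16.445,20.03): [(0, 10.8661) (0, 0) (5.8971, 0) (26, 20.3313) (26, 25.3545)]  |A|=266.509
11. canonical 5-gon: [(0, 10.8661) (0, 0) (5.8971, 0) (26, 20.3313) (26, 25.3545)]
12. shoelace: 266.509

Area of P9's cell: 266.5090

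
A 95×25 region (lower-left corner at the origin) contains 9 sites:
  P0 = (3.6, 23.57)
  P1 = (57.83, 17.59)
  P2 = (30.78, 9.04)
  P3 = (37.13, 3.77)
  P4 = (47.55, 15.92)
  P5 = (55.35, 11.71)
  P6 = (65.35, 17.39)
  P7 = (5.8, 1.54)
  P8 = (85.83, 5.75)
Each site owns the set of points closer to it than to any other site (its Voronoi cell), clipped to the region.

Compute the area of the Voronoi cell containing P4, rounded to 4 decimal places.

1. box [0,95]×[0,25]: [(0, 0) (95, 0) (95, 25) (0, 25)]
2. ⊥bis P4·P0 via (25.575,19.745): [(22.1382, 0) (95, 0) (95, 25) (26.4897, 25)]  |A|=1767.1519
3. ⊥bis P4·P1 via (52.69,16.755): [(22.1382, 0) (55.4119, 0) (51.3506, 25) (26.4897, 25)]  |A|=726.6826
4. ⊥bis P4·P2 via (39.165,12.48): [(44.285, 0) (55.4119, 0) (51.3506, 25) (34.0286, 25)]  |A|=355.6109
5. ⊥bis P4·P3 via (42.34,9.845): [(39.1093, 12.6156) (53.8195, 0) (55.4119, 0) (51.3506, 25) (34.0286, 25)]  |A|=295.4687
6. ⊥bis P4·P5 via (51.45,13.815): [(39.1093, 12.6156) (47.1026, 5.7605) (52.7702, 16.2611) (51.3506, 25) (34.0286, 25)]  |A|=230.9325
7. ⊥bis P4·P6 via (56.45,16.655): [(39.1093, 12.6156) (47.1026, 5.7605) (52.7702, 16.2611) (51.3506, 25) (34.0286, 25)]  |A|=230.9325
8. ⊥bis P4·P7 via (26.675,8.73): [(39.1093, 12.6156) (47.1026, 5.7605) (52.7702, 16.2611) (51.3506, 25) (34.0286, 25)]  |A|=230.9325
9. ⊥bis P4·P8 via (66.69,10.835): [(39.1093, 12.6156) (47.1026, 5.7605) (52.7702, 16.2611) (51.3506, 25) (34.0286, 25)]  |A|=230.9325
10. canonical 5-gon: [(39.1093, 12.6156) (47.1026, 5.7605) (52.7702, 16.2611) (51.3506, 25) (34.0286, 25)]
11. shoelace: 230.9325

Area of P4's cell: 230.9325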